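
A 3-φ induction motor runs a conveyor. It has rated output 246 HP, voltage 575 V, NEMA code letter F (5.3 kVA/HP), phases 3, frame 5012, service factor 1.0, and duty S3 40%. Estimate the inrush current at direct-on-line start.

1310 A

S_LR = 5.3 × 246 = 1303.8 kVA
I_LR = S_LR/(√3·V_L) = 1303800/(1.732×575) = 1310 A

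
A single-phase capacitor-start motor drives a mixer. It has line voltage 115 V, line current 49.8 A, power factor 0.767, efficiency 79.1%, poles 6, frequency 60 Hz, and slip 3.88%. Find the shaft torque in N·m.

P_in = V·I·cosφ = 115 × 49.8 × 0.767 = 4393 W
P_out = η·P_in = 0.791 × 4393 = 3475 W
n_s = 120×60/6 = 1200 rpm; n = 1200×(1−0.0388) = 1153 rpm
ω = 2π×1153/60 = 120.7 rad/s
τ = P_out/ω = 3475/120.7 = 28.8 N·m

28.8 N·m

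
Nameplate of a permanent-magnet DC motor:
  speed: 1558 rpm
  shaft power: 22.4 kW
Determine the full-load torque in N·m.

ω = 2π × 1558/60 = 163.2 rad/s
τ = P/ω = 22400/163.2 = 137 N·m

137 N·m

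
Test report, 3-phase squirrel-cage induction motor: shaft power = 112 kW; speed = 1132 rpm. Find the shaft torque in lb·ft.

ω = 2π × 1132/60 = 118.5 rad/s
τ = P/ω = 112000/118.5 = 945.1 N·m
In lb·ft: 945.1/1.356 = 697 lb·ft

697 lb·ft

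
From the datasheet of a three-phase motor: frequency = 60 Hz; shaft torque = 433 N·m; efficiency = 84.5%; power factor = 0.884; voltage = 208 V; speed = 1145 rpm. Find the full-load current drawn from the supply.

193 A

ω = 2π×1145/60 = 119.9 rad/s; P_out = τω = 433 × 119.9 = 51917 W
P_in = P_out / η = 51917 / 0.845 = 61440 W
I_L = P_in / (√3·V_L·cosφ) = 61440 / (1.732 × 208 × 0.884) = 193 A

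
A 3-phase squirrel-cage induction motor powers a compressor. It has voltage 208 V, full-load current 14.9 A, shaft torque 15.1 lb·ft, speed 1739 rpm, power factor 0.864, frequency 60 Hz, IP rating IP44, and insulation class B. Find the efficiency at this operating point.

τ = 15.1 lb·ft × 1.356 = 20.48 N·m
ω = 2π × 1739/60 = 182.1 rad/s; P_out = τω = 20.48 × 182.1 = 3729 W
P_in = √3·V_L·I_L·cosφ = 1.732 × 208 × 14.9 × 0.864 = 4638 W
η = P_out / P_in = 3729 / 4638 = 0.804 = 80.4%

80.4 %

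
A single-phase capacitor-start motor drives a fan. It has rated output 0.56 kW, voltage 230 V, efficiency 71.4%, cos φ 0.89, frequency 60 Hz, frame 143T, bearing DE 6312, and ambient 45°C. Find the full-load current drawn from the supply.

3.83 A

P_out = 0.56 kW = 560 W
P_in = P_out / η = 560 / 0.714 = 784 W
I = P_in / (V·cosφ) = 784 / (230 × 0.89) = 3.83 A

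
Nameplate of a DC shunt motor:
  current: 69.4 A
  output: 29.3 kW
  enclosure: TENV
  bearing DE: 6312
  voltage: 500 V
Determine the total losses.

5400 W

P_in = V·I = 500×69.4 = 34700 W
P_out = 29300 W
Losses = P_in − P_out = 34700 − 29300 = 5400 W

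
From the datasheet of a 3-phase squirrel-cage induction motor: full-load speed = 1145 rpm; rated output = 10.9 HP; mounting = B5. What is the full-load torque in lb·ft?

50 lb·ft

P_out = 10.9 × 746 = 8131 W
ω = 2π × 1145/60 = 119.9 rad/s
τ = P_out/ω = 8131/119.9 = 67.81 N·m
In lb·ft: 67.81/1.356 = 50 lb·ft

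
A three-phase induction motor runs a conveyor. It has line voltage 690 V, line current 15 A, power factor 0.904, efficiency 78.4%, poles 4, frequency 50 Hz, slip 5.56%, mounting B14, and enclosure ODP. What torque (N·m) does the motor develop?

85.6 N·m

P_in = √3·V·I·cosφ = 1.732 × 690 × 15 × 0.904 = 16205 W
P_out = η·P_in = 0.784 × 16205 = 12705 W
n_s = 120×50/4 = 1500 rpm; n = 1500×(1−0.0556) = 1417 rpm
ω = 2π×1417/60 = 148.4 rad/s
τ = P_out/ω = 12705/148.4 = 85.6 N·m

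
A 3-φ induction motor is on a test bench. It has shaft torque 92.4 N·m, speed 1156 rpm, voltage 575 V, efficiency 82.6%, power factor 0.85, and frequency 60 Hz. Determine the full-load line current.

ω = 2π×1156/60 = 121.1 rad/s; P_out = τω = 92.4 × 121.1 = 11190 W
P_in = P_out / η = 11190 / 0.826 = 13547 W
I_L = P_in / (√3·V_L·cosφ) = 13547 / (1.732 × 575 × 0.85) = 16 A

16 A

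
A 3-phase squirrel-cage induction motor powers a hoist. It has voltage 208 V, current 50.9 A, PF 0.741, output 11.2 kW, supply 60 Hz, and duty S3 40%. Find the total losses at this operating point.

2390 W

P_in = √3·V·I·cosφ = 1.732×208×50.9×0.741 = 13588 W
P_out = 11200 W
Losses = P_in − P_out = 13588 − 11200 = 2388 W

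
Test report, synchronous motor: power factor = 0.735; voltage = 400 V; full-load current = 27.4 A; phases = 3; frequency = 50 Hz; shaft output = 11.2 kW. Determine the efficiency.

80.3 %

P_out = 11.2 kW = 11200 W
P_in = √3·V_L·I_L·cosφ = 1.732 × 400 × 27.4 × 0.735 = 13952 W
η = P_out / P_in = 11200 / 13952 = 0.803 = 80.3%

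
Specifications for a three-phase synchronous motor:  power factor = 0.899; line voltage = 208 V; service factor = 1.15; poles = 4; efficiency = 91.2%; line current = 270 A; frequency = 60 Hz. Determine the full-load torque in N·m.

423 N·m

P_in = √3·V·I·cosφ = 1.732 × 208 × 270 × 0.899 = 87445 W
P_out = η·P_in = 0.912 × 87445 = 79750 W
n = n_s = 120×60/4 = 1800 rpm (synchronous)
ω = 2π×1800/60 = 188.5 rad/s
τ = P_out/ω = 79750/188.5 = 423 N·m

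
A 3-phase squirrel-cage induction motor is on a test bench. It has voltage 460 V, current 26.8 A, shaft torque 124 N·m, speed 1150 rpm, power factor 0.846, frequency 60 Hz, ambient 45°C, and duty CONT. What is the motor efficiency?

ω = 2π × 1150/60 = 120.4 rad/s; P_out = τω = 124 × 120.4 = 14930 W
P_in = √3·V_L·I_L·cosφ = 1.732 × 460 × 26.8 × 0.846 = 18064 W
η = P_out / P_in = 14930 / 18064 = 0.827 = 82.7%

82.7 %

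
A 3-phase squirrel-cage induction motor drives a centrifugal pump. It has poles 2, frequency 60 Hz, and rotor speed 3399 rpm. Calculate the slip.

5.6 %

n_s = 120f/p = 120×60/2 = 3600 rpm
s = (n_s − n)/n_s = (3600 − 3399)/3600 = 0.0558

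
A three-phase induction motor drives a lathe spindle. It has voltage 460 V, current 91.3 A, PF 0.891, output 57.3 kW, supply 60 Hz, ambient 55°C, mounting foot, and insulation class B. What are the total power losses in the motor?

7510 W

P_in = √3·V·I·cosφ = 1.732×460×91.3×0.891 = 64812 W
P_out = 57300 W
Losses = P_in − P_out = 64812 − 57300 = 7512 W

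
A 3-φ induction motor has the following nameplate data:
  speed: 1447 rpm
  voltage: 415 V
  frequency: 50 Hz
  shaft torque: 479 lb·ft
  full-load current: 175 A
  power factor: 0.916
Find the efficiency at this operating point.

85.4 %

τ = 479 lb·ft × 1.356 = 649.5 N·m
ω = 2π × 1447/60 = 151.5 rad/s; P_out = τω = 649.5 × 151.5 = 98399 W
P_in = √3·V_L·I_L·cosφ = 1.732 × 415 × 175 × 0.916 = 115220 W
η = P_out / P_in = 98399 / 115220 = 0.854 = 85.4%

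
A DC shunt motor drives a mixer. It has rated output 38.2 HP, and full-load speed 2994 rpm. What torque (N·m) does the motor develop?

90.9 N·m

P_out = 38.2 × 746 = 28497 W
ω = 2π × 2994/60 = 313.5 rad/s
τ = P_out/ω = 28497/313.5 = 90.9 N·m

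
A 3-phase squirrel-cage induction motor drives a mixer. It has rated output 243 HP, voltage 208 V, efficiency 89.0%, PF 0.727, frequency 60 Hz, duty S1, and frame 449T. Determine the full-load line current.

P_out = 243 × 746 = 181278 W
P_in = P_out / η = 181278 / 0.890 = 203683 W
I_L = P_in / (√3·V_L·cosφ) = 203683 / (1.732 × 208 × 0.727) = 778 A

778 A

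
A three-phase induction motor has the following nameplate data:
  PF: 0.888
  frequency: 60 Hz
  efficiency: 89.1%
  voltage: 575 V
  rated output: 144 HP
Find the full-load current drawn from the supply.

P_out = 144 × 746 = 107424 W
P_in = P_out / η = 107424 / 0.891 = 120566 W
I_L = P_in / (√3·V_L·cosφ) = 120566 / (1.732 × 575 × 0.888) = 136 A

136 A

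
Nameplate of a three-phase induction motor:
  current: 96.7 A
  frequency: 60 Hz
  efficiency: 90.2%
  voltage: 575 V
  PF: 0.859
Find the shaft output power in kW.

74.6 kW

P_in = √3·V·I·cosφ = 1.732 × 575 × 96.7 × 0.859 = 82725 W
P_out = η·P_in = 0.902 × 82725 = 74618 W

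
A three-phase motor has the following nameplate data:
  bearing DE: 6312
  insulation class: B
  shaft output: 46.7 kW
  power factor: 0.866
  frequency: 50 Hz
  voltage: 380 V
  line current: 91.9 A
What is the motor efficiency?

P_out = 46.7 kW = 46700 W
P_in = √3·V_L·I_L·cosφ = 1.732 × 380 × 91.9 × 0.866 = 52380 W
η = P_out / P_in = 46700 / 52380 = 0.892 = 89.2%

89.2 %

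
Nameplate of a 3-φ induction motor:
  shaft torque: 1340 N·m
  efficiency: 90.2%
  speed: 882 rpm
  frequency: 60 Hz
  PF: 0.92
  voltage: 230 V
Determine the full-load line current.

374 A

ω = 2π×882/60 = 92.36 rad/s; P_out = τω = 1340 × 92.36 = 123762 W
P_in = P_out / η = 123762 / 0.902 = 137208 W
I_L = P_in / (√3·V_L·cosφ) = 137208 / (1.732 × 230 × 0.92) = 374 A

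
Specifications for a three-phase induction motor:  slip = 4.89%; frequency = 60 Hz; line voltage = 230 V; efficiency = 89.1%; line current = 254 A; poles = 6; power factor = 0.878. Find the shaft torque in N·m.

P_in = √3·V·I·cosφ = 1.732 × 230 × 254 × 0.878 = 88839 W
P_out = η·P_in = 0.891 × 88839 = 79156 W
n_s = 120×60/6 = 1200 rpm; n = 1200×(1−0.0489) = 1141 rpm
ω = 2π×1141/60 = 119.5 rad/s
τ = P_out/ω = 79156/119.5 = 662 N·m

662 N·m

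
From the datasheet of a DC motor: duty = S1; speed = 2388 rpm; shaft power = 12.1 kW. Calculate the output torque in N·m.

ω = 2π × 2388/60 = 250.1 rad/s
τ = P/ω = 12100/250.1 = 48.4 N·m

48.4 N·m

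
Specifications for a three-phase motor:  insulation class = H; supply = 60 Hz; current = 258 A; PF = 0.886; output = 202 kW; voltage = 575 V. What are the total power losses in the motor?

25.7 kW

P_in = √3·V·I·cosφ = 1.732×575×258×0.886 = 227651 W
P_out = 202000 W
Losses = P_in − P_out = 227651 − 202000 = 25651 W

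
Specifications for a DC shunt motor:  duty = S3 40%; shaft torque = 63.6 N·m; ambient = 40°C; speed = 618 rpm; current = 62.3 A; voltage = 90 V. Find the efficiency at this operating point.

73.4 %

ω = 2π × 618/60 = 64.72 rad/s; P_out = τω = 63.6 × 64.72 = 4116 W
P_in = V·I = 90 × 62.3 = 5607 W
η = P_out / P_in = 4116 / 5607 = 0.734 = 73.4%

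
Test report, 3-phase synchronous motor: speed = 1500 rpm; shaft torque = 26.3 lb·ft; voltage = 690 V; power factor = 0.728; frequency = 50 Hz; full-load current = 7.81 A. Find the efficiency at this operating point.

τ = 26.3 lb·ft × 1.356 = 35.66 N·m
ω = 2π × 1500/60 = 157.1 rad/s; P_out = τω = 35.66 × 157.1 = 5602 W
P_in = √3·V_L·I_L·cosφ = 1.732 × 690 × 7.81 × 0.728 = 6795 W
η = P_out / P_in = 5602 / 6795 = 0.824 = 82.4%

82.4 %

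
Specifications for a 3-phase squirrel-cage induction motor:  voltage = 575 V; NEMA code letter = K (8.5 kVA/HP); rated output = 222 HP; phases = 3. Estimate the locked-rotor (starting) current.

S_LR = 8.5 × 222 = 1887 kVA
I_LR = S_LR/(√3·V_L) = 1887000/(1.732×575) = 1890 A

1890 A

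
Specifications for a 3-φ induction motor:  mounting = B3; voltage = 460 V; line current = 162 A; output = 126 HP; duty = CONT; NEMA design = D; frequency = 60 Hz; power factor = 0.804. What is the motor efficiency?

90.6 %

P_out = 126 × 746 = 93996 W
P_in = √3·V_L·I_L·cosφ = 1.732 × 460 × 162 × 0.804 = 103771 W
η = P_out / P_in = 93996 / 103771 = 0.906 = 90.6%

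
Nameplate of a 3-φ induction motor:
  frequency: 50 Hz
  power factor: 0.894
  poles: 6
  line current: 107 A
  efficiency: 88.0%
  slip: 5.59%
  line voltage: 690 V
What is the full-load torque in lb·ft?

P_in = √3·V·I·cosφ = 1.732 × 690 × 107 × 0.894 = 114319 W
P_out = η·P_in = 0.88 × 114319 = 100601 W
n_s = 120×50/6 = 1000 rpm; n = 1000×(1−0.0559) = 944 rpm
ω = 2π×944/60 = 98.86 rad/s
τ = P_out/ω = 100601/98.86 = 1018 N·m
In lb·ft: 1018/1.356 = 751 lb·ft

751 lb·ft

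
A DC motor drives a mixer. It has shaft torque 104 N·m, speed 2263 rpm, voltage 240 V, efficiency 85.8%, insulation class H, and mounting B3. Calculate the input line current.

120 A

ω = 2π×2263/60 = 237 rad/s; P_out = τω = 104 × 237 = 24648 W
P_in = P_out / η = 24648 / 0.858 = 28727 W
I = P_in / V = 28727 / 240 = 120 A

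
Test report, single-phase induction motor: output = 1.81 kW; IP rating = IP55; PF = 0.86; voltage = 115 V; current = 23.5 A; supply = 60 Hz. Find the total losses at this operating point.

514 W

P_in = V·I·cosφ = 115×23.5×0.86 = 2324 W
P_out = 1810 W
Losses = P_in − P_out = 2324 − 1810 = 514 W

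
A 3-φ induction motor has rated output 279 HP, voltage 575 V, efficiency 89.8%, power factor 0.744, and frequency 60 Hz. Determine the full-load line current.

313 A

P_out = 279 × 746 = 208134 W
P_in = P_out / η = 208134 / 0.898 = 231775 W
I_L = P_in / (√3·V_L·cosφ) = 231775 / (1.732 × 575 × 0.744) = 313 A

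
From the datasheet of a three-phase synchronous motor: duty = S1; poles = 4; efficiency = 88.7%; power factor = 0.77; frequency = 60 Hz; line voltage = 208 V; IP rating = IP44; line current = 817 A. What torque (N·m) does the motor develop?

P_in = √3·V·I·cosφ = 1.732 × 208 × 817 × 0.77 = 226633 W
P_out = η·P_in = 0.887 × 226633 = 201023 W
n = n_s = 120×60/4 = 1800 rpm (synchronous)
ω = 2π×1800/60 = 188.5 rad/s
τ = P_out/ω = 201023/188.5 = 1070 N·m

1070 N·m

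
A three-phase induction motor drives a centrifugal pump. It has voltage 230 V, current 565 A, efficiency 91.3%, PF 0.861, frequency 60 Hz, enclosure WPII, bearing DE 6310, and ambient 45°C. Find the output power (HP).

P_in = √3·V·I·cosφ = 1.732 × 230 × 565 × 0.861 = 193788 W
P_out = η·P_in = 0.913 × 193788 = 176928 W
= 176928/746 = 237 HP

237 HP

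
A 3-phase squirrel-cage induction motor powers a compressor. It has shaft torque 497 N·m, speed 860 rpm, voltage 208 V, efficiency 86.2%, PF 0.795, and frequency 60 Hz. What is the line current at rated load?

ω = 2π×860/60 = 90.06 rad/s; P_out = τω = 497 × 90.06 = 44760 W
P_in = P_out / η = 44760 / 0.862 = 51926 W
I_L = P_in / (√3·V_L·cosφ) = 51926 / (1.732 × 208 × 0.795) = 181 A

181 A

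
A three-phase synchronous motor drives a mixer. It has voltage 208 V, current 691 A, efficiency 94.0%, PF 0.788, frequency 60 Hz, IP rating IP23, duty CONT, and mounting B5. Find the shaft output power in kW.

184 kW

P_in = √3·V·I·cosφ = 1.732 × 208 × 691 × 0.788 = 196162 W
P_out = η·P_in = 0.94 × 196162 = 184392 W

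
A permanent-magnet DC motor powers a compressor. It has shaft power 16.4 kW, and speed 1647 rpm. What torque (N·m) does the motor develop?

95.1 N·m

ω = 2π × 1647/60 = 172.5 rad/s
τ = P/ω = 16400/172.5 = 95.1 N·m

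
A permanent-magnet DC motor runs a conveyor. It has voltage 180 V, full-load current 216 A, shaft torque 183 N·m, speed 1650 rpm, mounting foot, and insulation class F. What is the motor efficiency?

ω = 2π × 1650/60 = 172.8 rad/s; P_out = τω = 183 × 172.8 = 31622 W
P_in = V·I = 180 × 216 = 38880 W
η = P_out / P_in = 31622 / 38880 = 0.813 = 81.3%

81.3 %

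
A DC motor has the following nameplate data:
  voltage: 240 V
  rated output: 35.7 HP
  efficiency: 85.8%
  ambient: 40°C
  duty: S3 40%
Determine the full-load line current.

P_out = 35.7 × 746 = 26632 W
P_in = P_out / η = 26632 / 0.858 = 31040 W
I = P_in / V = 31040 / 240 = 129 A

129 A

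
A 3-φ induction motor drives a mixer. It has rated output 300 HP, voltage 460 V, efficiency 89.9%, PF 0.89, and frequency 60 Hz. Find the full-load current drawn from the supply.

351 A

P_out = 300 × 746 = 223800 W
P_in = P_out / η = 223800 / 0.899 = 248943 W
I_L = P_in / (√3·V_L·cosφ) = 248943 / (1.732 × 460 × 0.89) = 351 A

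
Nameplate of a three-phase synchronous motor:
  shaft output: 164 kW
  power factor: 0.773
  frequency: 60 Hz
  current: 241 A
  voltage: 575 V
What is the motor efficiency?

P_out = 164 kW = 164000 W
P_in = √3·V_L·I_L·cosφ = 1.732 × 575 × 241 × 0.773 = 185529 W
η = P_out / P_in = 164000 / 185529 = 0.884 = 88.4%

88.4 %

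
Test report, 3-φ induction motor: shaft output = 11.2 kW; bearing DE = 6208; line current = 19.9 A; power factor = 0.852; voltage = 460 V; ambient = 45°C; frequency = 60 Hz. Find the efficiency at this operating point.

P_out = 11.2 kW = 11200 W
P_in = √3·V_L·I_L·cosφ = 1.732 × 460 × 19.9 × 0.852 = 13508 W
η = P_out / P_in = 11200 / 13508 = 0.829 = 82.9%

82.9 %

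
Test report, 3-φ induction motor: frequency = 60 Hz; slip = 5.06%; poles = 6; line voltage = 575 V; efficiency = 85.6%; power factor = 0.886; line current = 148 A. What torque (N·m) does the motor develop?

P_in = √3·V·I·cosφ = 1.732 × 575 × 148 × 0.886 = 130590 W
P_out = η·P_in = 0.856 × 130590 = 111785 W
n_s = 120×60/6 = 1200 rpm; n = 1200×(1−0.0506) = 1139 rpm
ω = 2π×1139/60 = 119.3 rad/s
τ = P_out/ω = 111785/119.3 = 937 N·m

937 N·m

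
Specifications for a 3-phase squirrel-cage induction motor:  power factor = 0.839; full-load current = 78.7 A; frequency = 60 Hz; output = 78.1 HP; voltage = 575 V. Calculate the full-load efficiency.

88.6 %

P_out = 78.1 × 746 = 58263 W
P_in = √3·V_L·I_L·cosφ = 1.732 × 575 × 78.7 × 0.839 = 65759 W
η = P_out / P_in = 58263 / 65759 = 0.886 = 88.6%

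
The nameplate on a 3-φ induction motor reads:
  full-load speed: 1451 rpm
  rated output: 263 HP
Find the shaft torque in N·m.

1290 N·m

P_out = 263 × 746 = 196198 W
ω = 2π × 1451/60 = 151.9 rad/s
τ = P_out/ω = 196198/151.9 = 1290 N·m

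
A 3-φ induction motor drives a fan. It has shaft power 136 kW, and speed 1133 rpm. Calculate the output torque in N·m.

1150 N·m

ω = 2π × 1133/60 = 118.6 rad/s
τ = P/ω = 136000/118.6 = 1150 N·m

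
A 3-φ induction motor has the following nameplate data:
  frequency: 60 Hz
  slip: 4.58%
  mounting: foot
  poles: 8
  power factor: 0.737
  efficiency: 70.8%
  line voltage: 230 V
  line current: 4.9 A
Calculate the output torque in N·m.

11.3 N·m

P_in = √3·V·I·cosφ = 1.732 × 230 × 4.9 × 0.737 = 1439 W
P_out = η·P_in = 0.708 × 1439 = 1019 W
n_s = 120×60/8 = 900 rpm; n = 900×(1−0.0458) = 859 rpm
ω = 2π×859/60 = 89.95 rad/s
τ = P_out/ω = 1019/89.95 = 11.3 N·m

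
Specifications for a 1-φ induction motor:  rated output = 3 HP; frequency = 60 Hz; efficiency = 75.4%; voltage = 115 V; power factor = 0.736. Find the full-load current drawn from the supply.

P_out = 3 × 746 = 2238 W
P_in = P_out / η = 2238 / 0.754 = 2968 W
I = P_in / (V·cosφ) = 2968 / (115 × 0.736) = 35.1 A

35.1 A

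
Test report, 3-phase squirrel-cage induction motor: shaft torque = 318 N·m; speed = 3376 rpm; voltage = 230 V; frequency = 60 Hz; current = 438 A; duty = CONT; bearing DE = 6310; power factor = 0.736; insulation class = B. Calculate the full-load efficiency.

87.5 %

ω = 2π × 3376/60 = 353.5 rad/s; P_out = τω = 318 × 353.5 = 112413 W
P_in = √3·V_L·I_L·cosφ = 1.732 × 230 × 438 × 0.736 = 128419 W
η = P_out / P_in = 112413 / 128419 = 0.875 = 87.5%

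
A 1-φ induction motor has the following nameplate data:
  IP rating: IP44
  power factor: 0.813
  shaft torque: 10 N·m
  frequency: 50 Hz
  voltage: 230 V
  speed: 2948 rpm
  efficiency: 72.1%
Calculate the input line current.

22.9 A

ω = 2π×2948/60 = 308.7 rad/s; P_out = τω = 10 × 308.7 = 3087 W
P_in = P_out / η = 3087 / 0.721 = 4282 W
I = P_in / (V·cosφ) = 4282 / (230 × 0.813) = 22.9 A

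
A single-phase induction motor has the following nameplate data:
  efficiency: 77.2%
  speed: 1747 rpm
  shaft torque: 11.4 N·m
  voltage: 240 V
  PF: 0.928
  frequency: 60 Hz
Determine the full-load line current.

12.1 A

ω = 2π×1747/60 = 182.9 rad/s; P_out = τω = 11.4 × 182.9 = 2085 W
P_in = P_out / η = 2085 / 0.772 = 2701 W
I = P_in / (V·cosφ) = 2701 / (240 × 0.928) = 12.1 A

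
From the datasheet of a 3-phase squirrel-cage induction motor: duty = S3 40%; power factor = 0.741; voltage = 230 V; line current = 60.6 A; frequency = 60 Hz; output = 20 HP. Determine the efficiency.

83.4 %

P_out = 20 × 746 = 14920 W
P_in = √3·V_L·I_L·cosφ = 1.732 × 230 × 60.6 × 0.741 = 17888 W
η = P_out / P_in = 14920 / 17888 = 0.834 = 83.4%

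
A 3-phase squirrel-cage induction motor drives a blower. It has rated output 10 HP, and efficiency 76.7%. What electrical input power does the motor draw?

P_out = 10 × 746 = 7460 W
P_in = P_out/η = 7460/0.767 = 9726 W = 9.73 kW

9.73 kW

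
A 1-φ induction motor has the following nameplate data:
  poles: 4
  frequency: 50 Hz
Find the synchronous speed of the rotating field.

n_s = 120f/p = 120×50/4 = 1500 rpm

1500 rpm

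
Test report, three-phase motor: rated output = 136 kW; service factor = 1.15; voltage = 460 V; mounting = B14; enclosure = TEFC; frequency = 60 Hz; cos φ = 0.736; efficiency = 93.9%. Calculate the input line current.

247 A

P_out = 136 kW = 136000 W
P_in = P_out / η = 136000 / 0.939 = 144835 W
I_L = P_in / (√3·V_L·cosφ) = 144835 / (1.732 × 460 × 0.736) = 247 A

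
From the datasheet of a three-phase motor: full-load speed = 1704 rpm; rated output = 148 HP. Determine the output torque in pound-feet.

P_out = 148 × 746 = 110408 W
ω = 2π × 1704/60 = 178.4 rad/s
τ = P_out/ω = 110408/178.4 = 618.9 N·m
In lb·ft: 618.9/1.356 = 456 lb·ft

456 lb·ft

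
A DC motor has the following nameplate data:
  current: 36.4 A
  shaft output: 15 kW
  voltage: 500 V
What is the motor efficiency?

82.4 %

P_out = 15 kW = 15000 W
P_in = V·I = 500 × 36.4 = 18200 W
η = P_out / P_in = 15000 / 18200 = 0.824 = 82.4%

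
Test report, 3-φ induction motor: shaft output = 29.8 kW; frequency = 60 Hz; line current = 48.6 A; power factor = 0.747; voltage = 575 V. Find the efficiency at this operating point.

82.4 %

P_out = 29.8 kW = 29800 W
P_in = √3·V_L·I_L·cosφ = 1.732 × 575 × 48.6 × 0.747 = 36155 W
η = P_out / P_in = 29800 / 36155 = 0.824 = 82.4%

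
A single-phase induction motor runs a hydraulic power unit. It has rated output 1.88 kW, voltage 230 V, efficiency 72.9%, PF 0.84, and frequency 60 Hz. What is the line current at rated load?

P_out = 1.88 kW = 1880 W
P_in = P_out / η = 1880 / 0.729 = 2579 W
I = P_in / (V·cosφ) = 2579 / (230 × 0.84) = 13.3 A

13.3 A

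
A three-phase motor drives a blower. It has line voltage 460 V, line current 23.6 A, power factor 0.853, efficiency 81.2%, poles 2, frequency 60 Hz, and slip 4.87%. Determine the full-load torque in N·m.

36.3 N·m

P_in = √3·V·I·cosφ = 1.732 × 460 × 23.6 × 0.853 = 16039 W
P_out = η·P_in = 0.812 × 16039 = 13024 W
n_s = 120×60/2 = 3600 rpm; n = 3600×(1−0.0487) = 3425 rpm
ω = 2π×3425/60 = 358.7 rad/s
τ = P_out/ω = 13024/358.7 = 36.3 N·m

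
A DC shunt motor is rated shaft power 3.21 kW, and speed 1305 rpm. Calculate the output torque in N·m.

ω = 2π × 1305/60 = 136.7 rad/s
τ = P/ω = 3210/136.7 = 23.5 N·m

23.5 N·m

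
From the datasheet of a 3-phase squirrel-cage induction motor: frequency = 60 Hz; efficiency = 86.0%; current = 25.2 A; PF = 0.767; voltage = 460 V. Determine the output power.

13.2 kW

P_in = √3·V·I·cosφ = 1.732 × 460 × 25.2 × 0.767 = 15399 W
P_out = η·P_in = 0.86 × 15399 = 13243 W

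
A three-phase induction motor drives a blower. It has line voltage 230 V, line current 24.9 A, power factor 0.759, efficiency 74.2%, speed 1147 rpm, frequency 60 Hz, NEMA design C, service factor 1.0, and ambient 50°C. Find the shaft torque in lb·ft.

34.3 lb·ft

P_in = √3·V·I·cosφ = 1.732 × 230 × 24.9 × 0.759 = 7529 W
P_out = η·P_in = 0.742 × 7529 = 5587 W
n = 1147 rpm
ω = 2π×1147/60 = 120.1 rad/s
τ = P_out/ω = 5587/120.1 = 46.52 N·m
In lb·ft: 46.52/1.356 = 34.3 lb·ft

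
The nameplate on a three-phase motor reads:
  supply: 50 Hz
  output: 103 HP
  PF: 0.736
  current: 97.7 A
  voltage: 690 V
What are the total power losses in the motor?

P_in = √3·V·I·cosφ = 1.732×690×97.7×0.736 = 85935 W
P_out = 103×746 = 76838 W
Losses = P_in − P_out = 85935 − 76838 = 9097 W

9.1 kW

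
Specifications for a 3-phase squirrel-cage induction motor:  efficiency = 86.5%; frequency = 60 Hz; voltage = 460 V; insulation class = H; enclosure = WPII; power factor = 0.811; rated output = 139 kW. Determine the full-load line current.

249 A

P_out = 139 kW = 139000 W
P_in = P_out / η = 139000 / 0.865 = 160694 W
I_L = P_in / (√3·V_L·cosφ) = 160694 / (1.732 × 460 × 0.811) = 249 A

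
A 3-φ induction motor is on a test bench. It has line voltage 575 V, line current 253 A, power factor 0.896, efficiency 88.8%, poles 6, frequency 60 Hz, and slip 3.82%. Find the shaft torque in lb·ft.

P_in = √3·V·I·cosφ = 1.732 × 575 × 253 × 0.896 = 225759 W
P_out = η·P_in = 0.888 × 225759 = 200474 W
n_s = 120×60/6 = 1200 rpm; n = 1200×(1−0.0382) = 1154 rpm
ω = 2π×1154/60 = 120.8 rad/s
τ = P_out/ω = 200474/120.8 = 1660 N·m
In lb·ft: 1660/1.356 = 1220 lb·ft

1220 lb·ft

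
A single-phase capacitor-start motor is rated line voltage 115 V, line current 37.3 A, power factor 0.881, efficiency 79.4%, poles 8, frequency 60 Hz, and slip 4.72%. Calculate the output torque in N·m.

33.4 N·m

P_in = V·I·cosφ = 115 × 37.3 × 0.881 = 3779 W
P_out = η·P_in = 0.794 × 3779 = 3001 W
n_s = 120×60/8 = 900 rpm; n = 900×(1−0.0472) = 858 rpm
ω = 2π×858/60 = 89.85 rad/s
τ = P_out/ω = 3001/89.85 = 33.4 N·m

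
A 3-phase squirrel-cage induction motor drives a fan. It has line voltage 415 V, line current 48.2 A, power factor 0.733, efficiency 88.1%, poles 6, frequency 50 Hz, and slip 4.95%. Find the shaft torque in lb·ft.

166 lb·ft

P_in = √3·V·I·cosφ = 1.732 × 415 × 48.2 × 0.733 = 25395 W
P_out = η·P_in = 0.881 × 25395 = 22373 W
n_s = 120×50/6 = 1000 rpm; n = 1000×(1−0.0495) = 951 rpm
ω = 2π×951/60 = 99.59 rad/s
τ = P_out/ω = 22373/99.59 = 224.7 N·m
In lb·ft: 224.7/1.356 = 166 lb·ft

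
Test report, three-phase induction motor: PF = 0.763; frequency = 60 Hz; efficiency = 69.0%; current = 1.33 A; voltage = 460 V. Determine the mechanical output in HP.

0.748 HP

P_in = √3·V·I·cosφ = 1.732 × 460 × 1.33 × 0.763 = 809 W
P_out = η·P_in = 0.69 × 809 = 558 W
= 558/746 = 0.748 HP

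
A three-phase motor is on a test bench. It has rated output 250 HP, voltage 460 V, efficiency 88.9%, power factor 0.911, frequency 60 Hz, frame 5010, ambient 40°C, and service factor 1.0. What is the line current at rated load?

289 A

P_out = 250 × 746 = 186500 W
P_in = P_out / η = 186500 / 0.889 = 209786 W
I_L = P_in / (√3·V_L·cosφ) = 209786 / (1.732 × 460 × 0.911) = 289 A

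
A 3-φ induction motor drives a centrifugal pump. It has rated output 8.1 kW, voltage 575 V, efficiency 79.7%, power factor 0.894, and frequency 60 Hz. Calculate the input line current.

11.4 A

P_out = 8.1 kW = 8100 W
P_in = P_out / η = 8100 / 0.797 = 10163 W
I_L = P_in / (√3·V_L·cosφ) = 10163 / (1.732 × 575 × 0.894) = 11.4 A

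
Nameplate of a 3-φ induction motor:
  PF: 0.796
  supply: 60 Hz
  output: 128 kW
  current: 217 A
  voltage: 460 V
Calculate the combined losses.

9.62 kW

P_in = √3·V·I·cosφ = 1.732×460×217×0.796 = 137619 W
P_out = 128000 W
Losses = P_in − P_out = 137619 − 128000 = 9619 W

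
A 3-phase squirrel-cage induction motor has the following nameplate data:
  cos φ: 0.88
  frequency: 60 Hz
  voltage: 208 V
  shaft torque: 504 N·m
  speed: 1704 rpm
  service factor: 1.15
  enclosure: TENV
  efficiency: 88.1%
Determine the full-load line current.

ω = 2π×1704/60 = 178.4 rad/s; P_out = τω = 504 × 178.4 = 89914 W
P_in = P_out / η = 89914 / 0.881 = 102059 W
I_L = P_in / (√3·V_L·cosφ) = 102059 / (1.732 × 208 × 0.88) = 322 A

322 A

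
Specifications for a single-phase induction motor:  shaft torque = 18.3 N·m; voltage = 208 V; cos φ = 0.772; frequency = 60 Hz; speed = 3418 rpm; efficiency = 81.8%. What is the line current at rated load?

ω = 2π×3418/60 = 357.9 rad/s; P_out = τω = 18.3 × 357.9 = 6550 W
P_in = P_out / η = 6550 / 0.818 = 8007 W
I = P_in / (V·cosφ) = 8007 / (208 × 0.772) = 49.9 A

49.9 A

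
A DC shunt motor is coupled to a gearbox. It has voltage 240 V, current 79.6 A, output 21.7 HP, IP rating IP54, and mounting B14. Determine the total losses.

P_in = V·I = 240×79.6 = 19104 W
P_out = 21.7×746 = 16188 W
Losses = P_in − P_out = 19104 − 16188 = 2916 W

2920 W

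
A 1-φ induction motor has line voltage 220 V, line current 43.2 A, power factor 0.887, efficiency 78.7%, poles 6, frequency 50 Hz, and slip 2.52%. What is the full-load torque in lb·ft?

P_in = V·I·cosφ = 220 × 43.2 × 0.887 = 8430 W
P_out = η·P_in = 0.787 × 8430 = 6634 W
n_s = 120×50/6 = 1000 rpm; n = 1000×(1−0.0252) = 975 rpm
ω = 2π×975/60 = 102.1 rad/s
τ = P_out/ω = 6634/102.1 = 64.98 N·m
In lb·ft: 64.98/1.356 = 47.9 lb·ft

47.9 lb·ft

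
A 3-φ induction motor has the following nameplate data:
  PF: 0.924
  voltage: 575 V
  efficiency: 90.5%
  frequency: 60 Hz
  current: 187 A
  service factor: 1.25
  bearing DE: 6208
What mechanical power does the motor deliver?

P_in = √3·V·I·cosφ = 1.732 × 575 × 187 × 0.924 = 172080 W
P_out = η·P_in = 0.905 × 172080 = 155732 W

156 kW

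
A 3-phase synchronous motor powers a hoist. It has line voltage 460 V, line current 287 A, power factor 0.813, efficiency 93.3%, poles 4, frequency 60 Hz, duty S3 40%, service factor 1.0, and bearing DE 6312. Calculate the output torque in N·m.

920 N·m

P_in = √3·V·I·cosφ = 1.732 × 460 × 287 × 0.813 = 185899 W
P_out = η·P_in = 0.933 × 185899 = 173444 W
n = n_s = 120×60/4 = 1800 rpm (synchronous)
ω = 2π×1800/60 = 188.5 rad/s
τ = P_out/ω = 173444/188.5 = 920 N·m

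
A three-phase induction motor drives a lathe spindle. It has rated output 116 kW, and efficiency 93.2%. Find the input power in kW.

124 kW

P_out = 116000 W
P_in = P_out/η = 116000/0.932 = 124464 W = 124 kW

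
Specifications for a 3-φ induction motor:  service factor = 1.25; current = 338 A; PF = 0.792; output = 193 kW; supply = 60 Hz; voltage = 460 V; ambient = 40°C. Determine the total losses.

P_in = √3·V·I·cosφ = 1.732×460×338×0.792 = 213279 W
P_out = 193000 W
Losses = P_in − P_out = 213279 − 193000 = 20279 W

20300 W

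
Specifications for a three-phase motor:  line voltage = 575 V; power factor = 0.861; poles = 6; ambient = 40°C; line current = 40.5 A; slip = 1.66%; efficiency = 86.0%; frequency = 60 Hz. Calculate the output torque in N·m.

242 N·m

P_in = √3·V·I·cosφ = 1.732 × 575 × 40.5 × 0.861 = 34728 W
P_out = η·P_in = 0.86 × 34728 = 29866 W
n_s = 120×60/6 = 1200 rpm; n = 1200×(1−0.0166) = 1180 rpm
ω = 2π×1180/60 = 123.6 rad/s
τ = P_out/ω = 29866/123.6 = 242 N·m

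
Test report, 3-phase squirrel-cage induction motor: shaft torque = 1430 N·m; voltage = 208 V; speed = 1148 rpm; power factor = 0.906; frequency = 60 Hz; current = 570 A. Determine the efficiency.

ω = 2π × 1148/60 = 120.2 rad/s; P_out = τω = 1430 × 120.2 = 171886 W
P_in = √3·V_L·I_L·cosφ = 1.732 × 208 × 570 × 0.906 = 186043 W
η = P_out / P_in = 171886 / 186043 = 0.924 = 92.4%

92.4 %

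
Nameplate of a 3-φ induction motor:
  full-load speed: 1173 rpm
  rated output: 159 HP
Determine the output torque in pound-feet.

P_out = 159 × 746 = 118614 W
ω = 2π × 1173/60 = 122.8 rad/s
τ = P_out/ω = 118614/122.8 = 965.9 N·m
In lb·ft: 965.9/1.356 = 712 lb·ft

712 lb·ft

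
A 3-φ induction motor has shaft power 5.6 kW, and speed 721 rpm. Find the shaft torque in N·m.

ω = 2π × 721/60 = 75.5 rad/s
τ = P/ω = 5600/75.5 = 74.2 N·m

74.2 N·m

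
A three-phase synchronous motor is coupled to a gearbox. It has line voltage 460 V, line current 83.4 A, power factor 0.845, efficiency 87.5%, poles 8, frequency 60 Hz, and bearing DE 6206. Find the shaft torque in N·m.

521 N·m

P_in = √3·V·I·cosφ = 1.732 × 460 × 83.4 × 0.845 = 56147 W
P_out = η·P_in = 0.875 × 56147 = 49129 W
n = n_s = 120×60/8 = 900 rpm (synchronous)
ω = 2π×900/60 = 94.25 rad/s
τ = P_out/ω = 49129/94.25 = 521 N·m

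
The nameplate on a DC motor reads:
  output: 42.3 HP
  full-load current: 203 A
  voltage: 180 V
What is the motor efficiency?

86.4 %

P_out = 42.3 × 746 = 31556 W
P_in = V·I = 180 × 203 = 36540 W
η = P_out / P_in = 31556 / 36540 = 0.864 = 86.4%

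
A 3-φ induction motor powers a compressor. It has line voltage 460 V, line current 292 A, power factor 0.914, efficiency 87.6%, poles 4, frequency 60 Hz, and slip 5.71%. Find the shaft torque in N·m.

1050 N·m

P_in = √3·V·I·cosφ = 1.732 × 460 × 292 × 0.914 = 212635 W
P_out = η·P_in = 0.876 × 212635 = 186268 W
n_s = 120×60/4 = 1800 rpm; n = 1800×(1−0.0571) = 1697 rpm
ω = 2π×1697/60 = 177.7 rad/s
τ = P_out/ω = 186268/177.7 = 1050 N·m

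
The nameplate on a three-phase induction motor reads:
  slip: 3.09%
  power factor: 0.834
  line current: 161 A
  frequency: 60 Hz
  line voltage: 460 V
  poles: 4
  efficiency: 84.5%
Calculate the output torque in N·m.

P_in = √3·V·I·cosφ = 1.732 × 460 × 161 × 0.834 = 106979 W
P_out = η·P_in = 0.845 × 106979 = 90397 W
n_s = 120×60/4 = 1800 rpm; n = 1800×(1−0.0309) = 1744 rpm
ω = 2π×1744/60 = 182.6 rad/s
τ = P_out/ω = 90397/182.6 = 495 N·m

495 N·m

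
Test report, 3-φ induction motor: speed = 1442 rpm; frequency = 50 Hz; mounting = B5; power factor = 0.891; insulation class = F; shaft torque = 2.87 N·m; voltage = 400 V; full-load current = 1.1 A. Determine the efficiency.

ω = 2π × 1442/60 = 151 rad/s; P_out = τω = 2.87 × 151 = 433 W
P_in = √3·V_L·I_L·cosφ = 1.732 × 400 × 1.1 × 0.891 = 679 W
η = P_out / P_in = 433 / 679 = 0.638 = 63.8%

63.8 %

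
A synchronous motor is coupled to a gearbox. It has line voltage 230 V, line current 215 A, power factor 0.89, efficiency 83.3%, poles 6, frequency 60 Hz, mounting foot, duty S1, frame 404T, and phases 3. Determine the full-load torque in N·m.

505 N·m

P_in = √3·V·I·cosφ = 1.732 × 230 × 215 × 0.89 = 76226 W
P_out = η·P_in = 0.833 × 76226 = 63496 W
n = n_s = 120×60/6 = 1200 rpm (synchronous)
ω = 2π×1200/60 = 125.7 rad/s
τ = P_out/ω = 63496/125.7 = 505 N·m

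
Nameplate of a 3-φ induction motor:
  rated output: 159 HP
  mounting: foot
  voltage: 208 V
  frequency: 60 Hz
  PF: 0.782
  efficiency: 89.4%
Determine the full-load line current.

P_out = 159 × 746 = 118614 W
P_in = P_out / η = 118614 / 0.894 = 132678 W
I_L = P_in / (√3·V_L·cosφ) = 132678 / (1.732 × 208 × 0.782) = 471 A

471 A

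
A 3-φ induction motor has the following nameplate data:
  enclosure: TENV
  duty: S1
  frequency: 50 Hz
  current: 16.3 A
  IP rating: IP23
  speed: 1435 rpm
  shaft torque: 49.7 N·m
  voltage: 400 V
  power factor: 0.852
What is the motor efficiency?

ω = 2π × 1435/60 = 150.3 rad/s; P_out = τω = 49.7 × 150.3 = 7470 W
P_in = √3·V_L·I_L·cosφ = 1.732 × 400 × 16.3 × 0.852 = 9621 W
η = P_out / P_in = 7470 / 9621 = 0.776 = 77.6%

77.6 %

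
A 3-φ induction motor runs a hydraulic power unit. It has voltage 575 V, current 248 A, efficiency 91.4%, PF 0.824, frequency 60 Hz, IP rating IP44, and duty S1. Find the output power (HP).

249 HP

P_in = √3·V·I·cosφ = 1.732 × 575 × 248 × 0.824 = 203514 W
P_out = η·P_in = 0.914 × 203514 = 186012 W
= 186012/746 = 249 HP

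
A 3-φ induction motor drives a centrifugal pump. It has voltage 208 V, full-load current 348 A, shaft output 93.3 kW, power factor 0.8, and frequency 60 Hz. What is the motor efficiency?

P_out = 93.3 kW = 93300 W
P_in = √3·V_L·I_L·cosφ = 1.732 × 208 × 348 × 0.8 = 100295 W
η = P_out / P_in = 93300 / 100295 = 0.930 = 93.0%

93.0 %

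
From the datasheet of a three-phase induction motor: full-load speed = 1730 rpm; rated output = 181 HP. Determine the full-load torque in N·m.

P_out = 181 × 746 = 135026 W
ω = 2π × 1730/60 = 181.2 rad/s
τ = P_out/ω = 135026/181.2 = 745 N·m

745 N·m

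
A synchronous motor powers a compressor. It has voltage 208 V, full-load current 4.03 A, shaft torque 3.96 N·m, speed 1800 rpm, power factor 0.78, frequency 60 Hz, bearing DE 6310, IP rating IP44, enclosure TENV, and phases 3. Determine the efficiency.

65.9 %

ω = 2π × 1800/60 = 188.5 rad/s; P_out = τω = 3.96 × 188.5 = 746 W
P_in = √3·V_L·I_L·cosφ = 1.732 × 208 × 4.03 × 0.78 = 1132 W
η = P_out / P_in = 746 / 1132 = 0.659 = 65.9%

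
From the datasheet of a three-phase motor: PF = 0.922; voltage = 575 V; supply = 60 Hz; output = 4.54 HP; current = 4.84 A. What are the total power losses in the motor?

1060 W

P_in = √3·V·I·cosφ = 1.732×575×4.84×0.922 = 4444 W
P_out = 4.54×746 = 3387 W
Losses = P_in − P_out = 4444 − 3387 = 1057 W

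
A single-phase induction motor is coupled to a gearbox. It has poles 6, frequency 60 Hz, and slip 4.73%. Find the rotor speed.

1143 rpm

n_s = 120f/p = 120×60/6 = 1200 rpm
n = n_s(1 − s) = 1200 × (1 − 0.0473) = 1143 rpm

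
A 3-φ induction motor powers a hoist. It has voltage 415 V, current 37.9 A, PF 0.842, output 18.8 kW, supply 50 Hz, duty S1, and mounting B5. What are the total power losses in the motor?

4.14 kW

P_in = √3·V·I·cosφ = 1.732×415×37.9×0.842 = 22938 W
P_out = 18800 W
Losses = P_in − P_out = 22938 − 18800 = 4138 W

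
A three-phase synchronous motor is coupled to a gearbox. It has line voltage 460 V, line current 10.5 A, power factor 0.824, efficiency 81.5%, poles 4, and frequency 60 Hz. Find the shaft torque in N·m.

P_in = √3·V·I·cosφ = 1.732 × 460 × 10.5 × 0.824 = 6893 W
P_out = η·P_in = 0.815 × 6893 = 5618 W
n = n_s = 120×60/4 = 1800 rpm (synchronous)
ω = 2π×1800/60 = 188.5 rad/s
τ = P_out/ω = 5618/188.5 = 29.8 N·m

29.8 N·m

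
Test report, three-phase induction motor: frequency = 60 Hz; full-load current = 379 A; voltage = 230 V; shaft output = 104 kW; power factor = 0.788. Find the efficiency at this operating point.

87.4 %

P_out = 104 kW = 104000 W
P_in = √3·V_L·I_L·cosφ = 1.732 × 230 × 379 × 0.788 = 118971 W
η = P_out / P_in = 104000 / 118971 = 0.874 = 87.4%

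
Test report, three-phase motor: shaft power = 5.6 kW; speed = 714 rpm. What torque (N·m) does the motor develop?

74.9 N·m

ω = 2π × 714/60 = 74.77 rad/s
τ = P/ω = 5600/74.77 = 74.9 N·m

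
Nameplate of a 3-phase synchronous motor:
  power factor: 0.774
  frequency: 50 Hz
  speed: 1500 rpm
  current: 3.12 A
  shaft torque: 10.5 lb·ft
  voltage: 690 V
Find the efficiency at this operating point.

τ = 10.5 lb·ft × 1.356 = 14.24 N·m
ω = 2π × 1500/60 = 157.1 rad/s; P_out = τω = 14.24 × 157.1 = 2237 W
P_in = √3·V_L·I_L·cosφ = 1.732 × 690 × 3.12 × 0.774 = 2886 W
η = P_out / P_in = 2237 / 2886 = 0.775 = 77.5%

77.5 %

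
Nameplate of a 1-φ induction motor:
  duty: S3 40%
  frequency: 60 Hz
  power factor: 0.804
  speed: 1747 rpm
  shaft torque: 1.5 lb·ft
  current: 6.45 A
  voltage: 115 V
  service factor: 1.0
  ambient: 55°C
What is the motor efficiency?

62.4 %

τ = 1.5 lb·ft × 1.356 = 2.034 N·m
ω = 2π × 1747/60 = 182.9 rad/s; P_out = τω = 2.034 × 182.9 = 372 W
P_in = V·I·cosφ = 115 × 6.45 × 0.804 = 596 W
η = P_out / P_in = 372 / 596 = 0.624 = 62.4%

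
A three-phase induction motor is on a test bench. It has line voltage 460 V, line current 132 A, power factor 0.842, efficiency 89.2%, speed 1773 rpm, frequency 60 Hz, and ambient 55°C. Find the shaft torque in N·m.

P_in = √3·V·I·cosφ = 1.732 × 460 × 132 × 0.842 = 88551 W
P_out = η·P_in = 0.892 × 88551 = 78987 W
n = 1773 rpm
ω = 2π×1773/60 = 185.7 rad/s
τ = P_out/ω = 78987/185.7 = 425 N·m

425 N·m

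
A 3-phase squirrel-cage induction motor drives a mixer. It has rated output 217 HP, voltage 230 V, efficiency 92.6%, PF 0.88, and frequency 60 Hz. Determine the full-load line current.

499 A

P_out = 217 × 746 = 161882 W
P_in = P_out / η = 161882 / 0.926 = 174819 W
I_L = P_in / (√3·V_L·cosφ) = 174819 / (1.732 × 230 × 0.88) = 499 A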